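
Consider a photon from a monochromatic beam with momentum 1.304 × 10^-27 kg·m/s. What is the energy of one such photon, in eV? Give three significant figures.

Use c = 2.99792458 × 10^8 m/s, 1 eV = 1.602176634 × 10^-19 J.
The photon relation is E = pc, giving E = 3.909 × 10^-19 J.
Converting to eV: E = 2.440 eV ≈ 2.44 eV.

2.44 eV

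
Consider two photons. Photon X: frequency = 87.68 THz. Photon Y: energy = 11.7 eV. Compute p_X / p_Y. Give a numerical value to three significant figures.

0.0310

p_X = 1.938 × 10^-28 kg·m/s (from frequency = 87.68 THz, via p = hf/c).
p_Y = 6.253 × 10^-27 kg·m/s (from energy = 11.7 eV, via p = E/c).
Ratio = 1.938 × 10^-28 / 6.253 × 10^-27 = 0.0310.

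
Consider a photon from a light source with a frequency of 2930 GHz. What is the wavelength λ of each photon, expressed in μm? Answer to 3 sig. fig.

Take c = 2.99792458·10^8 m/s.
In SI units: f = 2930 GHz = 2.93·10^12 Hz.
Apply λ = c/f: λ = 1.023·10^-4 m.
Converting to μm: λ = 102.3 μm ≈ 102 μm.

102 μm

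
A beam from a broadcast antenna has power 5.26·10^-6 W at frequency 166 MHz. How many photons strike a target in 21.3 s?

1.02·10^21 photons

Total energy: E_total = P·t = 5.26·10^-6 × 21.3 = 1.120·10^-4 J.
Per-photon energy: E = 1.100·10^-25 J.
N = E_total / E_photon = 1.02·10^21.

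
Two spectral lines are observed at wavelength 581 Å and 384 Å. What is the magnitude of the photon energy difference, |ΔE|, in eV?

10.9 eV

Using E = hc/λ: E₁ = 3.419 × 10^-18 J, E₂ = 5.173 × 10^-18 J.
|ΔE| = |3.419 × 10^-18 − 5.173 × 10^-18| = 1.75 × 10^-18 J = 10.9 eV.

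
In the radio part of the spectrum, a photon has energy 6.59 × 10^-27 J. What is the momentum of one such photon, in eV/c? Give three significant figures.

4.11 × 10^-8 eV/c

Since p = E/c for a photon, p = 2.198 × 10^-35 kg·m/s.
Converting to eV/c: p = 4.113 × 10^-8 eV/c ≈ 4.11 × 10^-8 eV/c.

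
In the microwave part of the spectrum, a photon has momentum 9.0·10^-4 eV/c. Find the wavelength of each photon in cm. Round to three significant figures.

0.138 cm

First convert: p = 9.0·10^-4 eV/c = 4.8099·10^-31 kg·m/s.
For a photon λ = h/p, so λ = 0.001378 m.
Converting to cm: λ = 0.1378 cm ≈ 0.138 cm.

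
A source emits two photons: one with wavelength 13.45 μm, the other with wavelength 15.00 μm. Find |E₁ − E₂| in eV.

Using E = hc/λ: E₁ = 1.4769·10^-20 J, E₂ = 1.3243·10^-20 J.
|ΔE| = |1.4769·10^-20 − 1.3243·10^-20| = 1.53·10^-21 J = 9.53·10^-3 eV.

9.53·10^-3 eV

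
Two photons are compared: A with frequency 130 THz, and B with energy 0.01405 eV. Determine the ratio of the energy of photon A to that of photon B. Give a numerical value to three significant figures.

E_A = 8.614e-20 J (from frequency = 130 THz, via E = hf).
E_B = 2.251e-21 J (from energy = 0.01405 eV, via E given directly).
Ratio = 8.614e-20 / 2.251e-21 = 38.3.

38.3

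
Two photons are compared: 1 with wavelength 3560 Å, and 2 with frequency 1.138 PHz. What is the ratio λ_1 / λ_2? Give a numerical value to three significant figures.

1.35

λ_1 = 3.560·10^-7 m (from wavelength = 3560 Å, via λ given directly).
λ_2 = 2.634·10^-7 m (from frequency = 1.138 PHz, via λ = c/f).
Ratio = 3.560·10^-7 / 2.634·10^-7 = 1.35.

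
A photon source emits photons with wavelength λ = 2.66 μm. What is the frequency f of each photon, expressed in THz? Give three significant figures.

(c = 2.99792458e8 m/s.)
Convert to SI: λ = 2.66 μm = 2.66e-6 m.
The photon relation is f = c/λ, giving f = 1.127e14 Hz.
Converting to THz: f = 112.7 THz ≈ 113 THz.

113 THz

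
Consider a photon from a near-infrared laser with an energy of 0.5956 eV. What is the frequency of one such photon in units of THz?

First convert: E = 0.5956 eV = 9.5426e-20 J.
For a photon f = E/h, so f = 1.440e14 Hz.
Converting to THz: f = 144.0 THz ≈ 144 THz.

144 THz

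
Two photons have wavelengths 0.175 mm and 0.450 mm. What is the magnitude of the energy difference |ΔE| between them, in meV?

4.33 meV

Using E = hc/λ: E₁ = 1.135e-21 J, E₂ = 4.414e-22 J.
|ΔE| = |1.135e-21 − 4.414e-22| = 6.94e-22 J = 4.33 meV.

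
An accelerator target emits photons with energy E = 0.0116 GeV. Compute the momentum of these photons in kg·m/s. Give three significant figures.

In SI units: E = 0.0116 GeV = 1.8585e-12 J.
Since p = E/c for a photon, p = 6.199e-21 kg·m/s.
So p ≈ 6.20e-21 kg·m/s.

6.20e-21 kg·m/s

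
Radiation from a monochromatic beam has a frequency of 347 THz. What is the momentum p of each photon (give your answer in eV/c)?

1.44 eV/c

First convert: f = 347 THz = 3.47e14 Hz.
The photon relation is p = hf/c, giving p = 7.669e-28 kg·m/s.
Converting to eV/c: p = 1.435 eV/c ≈ 1.44 eV/c.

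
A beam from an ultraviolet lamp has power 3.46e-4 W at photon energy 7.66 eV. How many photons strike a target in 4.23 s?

1.19e15 photons

Total energy: E_total = P·t = 3.46e-4 × 4.23 = 0.001464 J.
Per-photon energy: E = 1.227e-18 J.
N = E_total / E_photon = 1.19e15.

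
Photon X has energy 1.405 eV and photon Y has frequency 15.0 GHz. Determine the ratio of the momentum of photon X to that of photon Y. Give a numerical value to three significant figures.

p_X = 7.509·10^-28 kg·m/s (from energy = 1.405 eV, via p = E/c).
p_Y = 3.315·10^-32 kg·m/s (from frequency = 15.0 GHz, via p = hf/c).
Ratio = 7.509·10^-28 / 3.315·10^-32 = 2.26·10^4.

2.26·10^4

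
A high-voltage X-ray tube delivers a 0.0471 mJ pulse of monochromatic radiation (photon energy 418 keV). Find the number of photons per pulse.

7.03e8 photons

Per-photon energy: E = 6.697e-14 J (from energy = 418 keV).
N = E_total / E_photon = 4.71e-5 J / 6.697e-14 J = 7.03e8.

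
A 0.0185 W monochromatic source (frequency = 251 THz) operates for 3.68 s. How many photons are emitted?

Total energy: E_total = P·t = 0.0185 × 3.68 = 0.06808 J.
Per-photon energy: E = 1.663e-19 J.
N = E_total / E_photon = 4.09e17.

4.09e17 photons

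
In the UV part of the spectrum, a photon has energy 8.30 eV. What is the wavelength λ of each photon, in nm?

In SI units: E = 8.30 eV = 1.3298e-18 J.
Apply λ = hc/E: λ = 1.494e-7 m.
Converting to nm: λ = 149.4 nm ≈ 149 nm.

149 nm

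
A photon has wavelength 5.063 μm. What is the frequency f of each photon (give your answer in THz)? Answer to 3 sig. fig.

In SI units: λ = 5.063 μm = 5.063e-6 m.
Apply f = c/λ: f = 5.921e13 Hz.
Converting to THz: f = 59.21 THz ≈ 59.2 THz.

59.2 THz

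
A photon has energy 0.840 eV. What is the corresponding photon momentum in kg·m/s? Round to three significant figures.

4.49·10^-28 kg·m/s

(c = 2.99792458·10^8 m/s, 1 eV = 1.602176634·10^-19 J.)
First convert: E = 0.840 eV = 1.3458·10^-19 J.
For a photon p = E/c, so p = 4.489·10^-28 kg·m/s.
So p ≈ 4.49·10^-28 kg·m/s.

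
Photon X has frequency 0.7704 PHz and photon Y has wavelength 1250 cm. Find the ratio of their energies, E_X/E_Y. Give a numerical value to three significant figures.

3.21 × 10^7

E_X = 5.105 × 10^-19 J (from frequency = 0.7704 PHz, via E = hf).
E_Y = 1.589 × 10^-26 J (from wavelength = 1250 cm, via E = hc/λ).
Ratio = 5.105 × 10^-19 / 1.589 × 10^-26 = 3.21 × 10^7.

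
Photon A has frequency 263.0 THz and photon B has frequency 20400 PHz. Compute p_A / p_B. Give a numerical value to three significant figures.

1.29e-5

p_A = 5.813e-28 kg·m/s (from frequency = 263.0 THz, via p = hf/c).
p_B = 4.509e-23 kg·m/s (from frequency = 20400 PHz, via p = hf/c).
Ratio = 5.813e-28 / 4.509e-23 = 1.29e-5.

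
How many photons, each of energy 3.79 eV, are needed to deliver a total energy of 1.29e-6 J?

Per-photon energy: E = 6.072e-19 J (from energy = 3.79 eV).
N = E_total / E_photon = 1.29e-6 J / 6.072e-19 J = 2.12e12.

2.12e12 photons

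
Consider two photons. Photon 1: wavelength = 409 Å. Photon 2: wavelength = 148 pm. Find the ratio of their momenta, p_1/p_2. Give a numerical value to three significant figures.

p_1 = 1.620 × 10^-26 kg·m/s (from wavelength = 409 Å, via p = h/λ).
p_2 = 4.477 × 10^-24 kg·m/s (from wavelength = 148 pm, via p = h/λ).
Ratio = 1.620 × 10^-26 / 4.477 × 10^-24 = 3.62 × 10^-3.

3.62 × 10^-3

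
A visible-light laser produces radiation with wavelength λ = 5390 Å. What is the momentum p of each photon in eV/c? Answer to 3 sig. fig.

Convert to SI: λ = 5390 Å = 5.39 × 10^-7 m.
The photon relation is p = h/λ, giving p = 1.229 × 10^-27 kg·m/s.
Converting to eV/c: p = 2.300 eV/c ≈ 2.30 eV/c.

2.30 eV/c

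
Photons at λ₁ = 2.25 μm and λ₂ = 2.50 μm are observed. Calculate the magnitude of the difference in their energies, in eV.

Using E = hc/λ: E₁ = 8.829·10^-20 J, E₂ = 7.946·10^-20 J.
|ΔE| = |8.829·10^-20 − 7.946·10^-20| = 8.83·10^-21 J = 0.0551 eV.

0.0551 eV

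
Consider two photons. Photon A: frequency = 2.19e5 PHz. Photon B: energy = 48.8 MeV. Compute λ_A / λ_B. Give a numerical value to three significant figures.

λ_A = 1.369e-12 m (from frequency = 2.19e5 PHz, via λ = c/f).
λ_B = 2.541e-14 m (from energy = 48.8 MeV, via λ = hc/E).
Ratio = 1.369e-12 / 2.541e-14 = 53.9.

53.9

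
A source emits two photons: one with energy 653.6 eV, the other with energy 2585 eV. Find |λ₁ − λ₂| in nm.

1.42 nm

Using λ = hc/E: λ₁ = 1.8969 × 10^-9 m, λ₂ = 4.7963 × 10^-10 m.
|Δλ| = |1.8969 × 10^-9 − 4.7963 × 10^-10| = 1.42 × 10^-9 m = 1.42 nm.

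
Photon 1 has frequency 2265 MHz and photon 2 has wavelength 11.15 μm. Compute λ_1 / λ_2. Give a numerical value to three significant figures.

λ_1 = 0.1324 m (from frequency = 2265 MHz, via λ = c/f).
λ_2 = 1.115e-5 m (from wavelength = 11.15 μm, via λ given directly).
Ratio = 0.1324 / 1.115e-5 = 1.19e4.

1.19e4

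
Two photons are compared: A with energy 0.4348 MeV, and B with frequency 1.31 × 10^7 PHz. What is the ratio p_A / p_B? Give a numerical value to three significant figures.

8.03 × 10^-3

p_A = 2.324 × 10^-22 kg·m/s (from energy = 0.4348 MeV, via p = E/c).
p_B = 2.895 × 10^-20 kg·m/s (from frequency = 1.31 × 10^7 PHz, via p = hf/c).
Ratio = 2.324 × 10^-22 / 2.895 × 10^-20 = 8.03 × 10^-3.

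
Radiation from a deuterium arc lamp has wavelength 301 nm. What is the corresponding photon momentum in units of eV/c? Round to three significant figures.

First convert: λ = 301 nm = 3.01 × 10^-7 m.
For a photon p = h/λ, so p = 2.201 × 10^-27 kg·m/s.
Converting to eV/c: p = 4.119 eV/c ≈ 4.12 eV/c.

4.12 eV/c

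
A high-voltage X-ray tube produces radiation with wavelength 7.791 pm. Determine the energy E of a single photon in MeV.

0.159 MeV

Convert to SI: λ = 7.791 pm = 7.791 × 10^-12 m.
Since E = hc/λ for a photon, E = 2.550 × 10^-14 J.
Converting to MeV: E = 0.1591 MeV ≈ 0.159 MeV.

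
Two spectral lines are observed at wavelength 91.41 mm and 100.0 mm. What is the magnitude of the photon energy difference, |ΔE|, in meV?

Using E = hc/λ: E₁ = 2.1731·10^-24 J, E₂ = 1.9864·10^-24 J.
|ΔE| = |2.1731·10^-24 − 1.9864·10^-24| = 1.87·10^-25 J = 1.17·10^-3 meV.

1.17·10^-3 meV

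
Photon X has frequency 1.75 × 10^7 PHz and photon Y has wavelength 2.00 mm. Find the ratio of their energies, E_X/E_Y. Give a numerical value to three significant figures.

1.17 × 10^11

E_X = 1.160 × 10^-11 J (from frequency = 1.75 × 10^7 PHz, via E = hf).
E_Y = 9.932 × 10^-23 J (from wavelength = 2.00 mm, via E = hc/λ).
Ratio = 1.160 × 10^-11 / 9.932 × 10^-23 = 1.17 × 10^11.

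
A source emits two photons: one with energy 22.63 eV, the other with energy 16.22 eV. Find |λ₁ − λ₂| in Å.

217 Å

Using λ = hc/E: λ₁ = 5.4788 × 10^-8 m, λ₂ = 7.6439 × 10^-8 m.
|Δλ| = |5.4788 × 10^-8 − 7.6439 × 10^-8| = 2.17 × 10^-8 m = 217 Å.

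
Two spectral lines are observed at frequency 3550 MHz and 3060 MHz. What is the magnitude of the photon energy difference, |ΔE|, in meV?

2.03 × 10^-3 meV

Using E = hf: E₁ = 2.352 × 10^-24 J, E₂ = 2.028 × 10^-24 J.
|ΔE| = |2.352 × 10^-24 − 2.028 × 10^-24| = 3.25 × 10^-25 J = 2.03 × 10^-3 meV.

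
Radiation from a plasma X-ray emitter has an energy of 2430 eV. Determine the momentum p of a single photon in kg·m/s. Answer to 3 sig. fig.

1.30e-24 kg·m/s

In SI units: E = 2430 eV = 3.8933e-16 J.
The photon relation is p = E/c, giving p = 1.299e-24 kg·m/s.
So p ≈ 1.30e-24 kg·m/s.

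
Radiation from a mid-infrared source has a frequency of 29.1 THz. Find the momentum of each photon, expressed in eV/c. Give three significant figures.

0.120 eV/c

Convert to SI: f = 29.1 THz = 2.91e13 Hz.
The photon relation is p = hf/c, giving p = 6.432e-29 kg·m/s.
Converting to eV/c: p = 0.1203 eV/c ≈ 0.120 eV/c.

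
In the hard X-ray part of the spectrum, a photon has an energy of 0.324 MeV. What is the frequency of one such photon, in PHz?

7.83e4 PHz

Convert to SI: E = 0.324 MeV = 5.1911e-14 J.
Since f = E/h for a photon, f = 7.834e19 Hz.
Converting to PHz: f = 78340 PHz ≈ 7.83e4 PHz.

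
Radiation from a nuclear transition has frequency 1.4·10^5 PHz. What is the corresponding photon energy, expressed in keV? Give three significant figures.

579 keV

Take h = 6.62607015·10^-34 J·s, 1 eV = 1.602176634·10^-19 J.
First convert: f = 1.4·10^5 PHz = 1.4·10^20 Hz.
Apply E = hf: E = 9.276·10^-14 J.
Converting to keV: E = 579.0 keV ≈ 579 keV.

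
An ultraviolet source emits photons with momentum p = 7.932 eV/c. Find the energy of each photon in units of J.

1.27e-18 J

In SI units: p = 7.932 eV/c = 4.2391e-27 kg·m/s.
Apply E = pc: E = 1.271e-18 J.
So E ≈ 1.27e-18 J.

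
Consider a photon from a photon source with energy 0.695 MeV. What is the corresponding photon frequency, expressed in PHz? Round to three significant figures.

Use h = 6.62607015e-34 J·s, 1 eV = 1.602176634e-19 J.
First convert: E = 0.695 MeV = 1.1135e-13 J.
Since f = E/h for a photon, f = 1.681e20 Hz.
Converting to PHz: f = 168100 PHz ≈ 1.68e5 PHz.

1.68e5 PHz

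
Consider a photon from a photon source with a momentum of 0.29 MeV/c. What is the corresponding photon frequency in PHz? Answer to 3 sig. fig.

Take h = 6.62607015 × 10^-34 J·s, c = 2.99792458 × 10^8 m/s, 1 eV = 1.602176634 × 10^-19 J.
Convert to SI: p = 0.29 MeV/c = 1.5498 × 10^-22 kg·m/s.
For a photon f = pc/h, so f = 7.012 × 10^19 Hz.
Converting to PHz: f = 70120 PHz ≈ 7.01 × 10^4 PHz.

7.01 × 10^4 PHz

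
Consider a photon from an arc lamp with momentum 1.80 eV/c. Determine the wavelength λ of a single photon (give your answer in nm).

Use h = 6.62607015 × 10^-34 J·s, c = 2.99792458 × 10^8 m/s, 1 eV = 1.602176634 × 10^-19 J.
Convert to SI: p = 1.80 eV/c = 9.6197 × 10^-28 kg·m/s.
Since λ = h/p for a photon, λ = 6.888 × 10^-7 m.
Converting to nm: λ = 688.8 nm ≈ 689 nm.

689 nm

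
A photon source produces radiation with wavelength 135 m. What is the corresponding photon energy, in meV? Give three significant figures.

Take h = 6.62607015e-34 J·s, c = 2.99792458e8 m/s, 1 eV = 1.602176634e-19 J.
Apply E = hc/λ: E = 1.471e-27 J.
Converting to meV: E = 9.184e-6 meV ≈ 9.18e-6 meV.

9.18e-6 meV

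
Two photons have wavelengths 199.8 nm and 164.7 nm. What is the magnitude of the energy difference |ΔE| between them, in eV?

Using E = hc/λ: E₁ = 9.9422e-19 J, E₂ = 1.2061e-18 J.
|ΔE| = |9.9422e-19 − 1.2061e-18| = 2.12e-19 J = 1.32 eV.

1.32 eV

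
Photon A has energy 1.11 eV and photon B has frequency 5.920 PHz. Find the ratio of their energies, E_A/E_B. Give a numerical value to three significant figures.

E_A = 1.778e-19 J (from energy = 1.11 eV, via E given directly).
E_B = 3.923e-18 J (from frequency = 5.920 PHz, via E = hf).
Ratio = 1.778e-19 / 3.923e-18 = 0.0453.

0.0453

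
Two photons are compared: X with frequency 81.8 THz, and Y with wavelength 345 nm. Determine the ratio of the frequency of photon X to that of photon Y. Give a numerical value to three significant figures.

f_X = 8.180 × 10^13 Hz (from frequency = 81.8 THz, via f given directly).
f_Y = 8.690 × 10^14 Hz (from wavelength = 345 nm, via f = c/λ).
Ratio = 8.180 × 10^13 / 8.690 × 10^14 = 0.0941.

0.0941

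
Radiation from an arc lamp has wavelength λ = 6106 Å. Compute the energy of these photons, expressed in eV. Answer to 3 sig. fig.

(h = 6.62607015 × 10^-34 J·s, c = 2.99792458 × 10^8 m/s, 1 eV = 1.602176634 × 10^-19 J.)
First convert: λ = 6106 Å = 6.106 × 10^-7 m.
Since E = hc/λ for a photon, E = 3.253 × 10^-19 J.
Converting to eV: E = 2.031 eV ≈ 2.03 eV.

2.03 eV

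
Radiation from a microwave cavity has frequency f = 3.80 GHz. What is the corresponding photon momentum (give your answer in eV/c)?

Convert to SI: f = 3.80 GHz = 3.80 × 10^9 Hz.
Apply p = hf/c: p = 8.399 × 10^-33 kg·m/s.
Converting to eV/c: p = 1.572 × 10^-5 eV/c ≈ 1.57 × 10^-5 eV/c.

1.57 × 10^-5 eV/c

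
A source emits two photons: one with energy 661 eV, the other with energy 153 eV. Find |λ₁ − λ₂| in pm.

6230 pm

Using λ = hc/E: λ₁ = 1.876e-9 m, λ₂ = 8.104e-9 m.
|Δλ| = |1.876e-9 − 8.104e-9| = 6.23e-9 m = 6230 pm.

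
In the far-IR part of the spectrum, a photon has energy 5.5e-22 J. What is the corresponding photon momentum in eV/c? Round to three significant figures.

(c = 2.99792458e8 m/s, 1 eV = 1.602176634e-19 J.)
Since p = E/c for a photon, p = 1.835e-30 kg·m/s.
Converting to eV/c: p = 0.003433 eV/c ≈ 3.43e-3 eV/c.

3.43e-3 eV/c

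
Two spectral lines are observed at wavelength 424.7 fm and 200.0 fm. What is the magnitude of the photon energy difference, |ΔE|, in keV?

Using E = hc/λ: E₁ = 4.6773·10^-13 J, E₂ = 9.9322·10^-13 J.
|ΔE| = |4.6773·10^-13 − 9.9322·10^-13| = 5.25·10^-13 J = 3280 keV.

3280 keV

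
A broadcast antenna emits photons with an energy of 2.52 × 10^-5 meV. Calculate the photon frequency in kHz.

6090 kHz

First convert: E = 2.52 × 10^-5 meV = 4.0375 × 10^-27 J.
The photon relation is f = E/h, giving f = 6.093 × 10^6 Hz.
Converting to kHz: f = 6093 kHz ≈ 6090 kHz.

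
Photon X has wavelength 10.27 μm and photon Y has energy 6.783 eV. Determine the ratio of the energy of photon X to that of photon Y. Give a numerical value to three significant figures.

0.0178

E_X = 1.934 × 10^-20 J (from wavelength = 10.27 μm, via E = hc/λ).
E_Y = 1.087 × 10^-18 J (from energy = 6.783 eV, via E given directly).
Ratio = 1.934 × 10^-20 / 1.087 × 10^-18 = 0.0178.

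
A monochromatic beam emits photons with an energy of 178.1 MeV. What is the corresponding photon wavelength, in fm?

Take h = 6.62607015e-34 J·s, c = 2.99792458e8 m/s, 1 eV = 1.602176634e-19 J.
In SI units: E = 178.1 MeV = 2.8535e-11 J.
For a photon λ = hc/E, so λ = 6.961e-15 m.
Converting to fm: λ = 6.961 fm ≈ 6.96 fm.

6.96 fm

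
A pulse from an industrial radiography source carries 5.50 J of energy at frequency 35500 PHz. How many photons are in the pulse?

2.34 × 10^14 photons

Per-photon energy: E = 2.352 × 10^-14 J (from frequency = 35500 PHz).
N = E_total / E_photon = 5.50 J / 2.352 × 10^-14 J = 2.34 × 10^14.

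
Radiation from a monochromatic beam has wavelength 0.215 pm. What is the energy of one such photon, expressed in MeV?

5.77 MeV

First convert: λ = 0.215 pm = 2.15·10^-13 m.
Apply E = hc/λ: E = 9.239·10^-13 J.
Converting to MeV: E = 5.767 MeV ≈ 5.77 MeV.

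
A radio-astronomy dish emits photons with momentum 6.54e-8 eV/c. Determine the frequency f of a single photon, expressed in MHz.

15.8 MHz

Use h = 6.62607015e-34 J·s, c = 2.99792458e8 m/s, 1 eV = 1.602176634e-19 J.
In SI units: p = 6.54e-8 eV/c = 3.4952e-35 kg·m/s.
The photon relation is f = pc/h, giving f = 1.581e7 Hz.
Converting to MHz: f = 15.81 MHz ≈ 15.8 MHz.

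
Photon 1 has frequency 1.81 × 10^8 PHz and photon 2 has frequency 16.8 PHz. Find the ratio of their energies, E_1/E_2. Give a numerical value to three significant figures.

E_1 = 1.199 × 10^-10 J (from frequency = 1.81 × 10^8 PHz, via E = hf).
E_2 = 1.113 × 10^-17 J (from frequency = 16.8 PHz, via E = hf).
Ratio = 1.199 × 10^-10 / 1.113 × 10^-17 = 1.08 × 10^7.

1.08 × 10^7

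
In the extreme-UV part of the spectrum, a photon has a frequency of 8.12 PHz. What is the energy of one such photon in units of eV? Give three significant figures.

33.6 eV

Use h = 6.62607015e-34 J·s, 1 eV = 1.602176634e-19 J.
Convert to SI: f = 8.12 PHz = 8.12e15 Hz.
For a photon E = hf, so E = 5.380e-18 J.
Converting to eV: E = 33.58 eV ≈ 33.6 eV.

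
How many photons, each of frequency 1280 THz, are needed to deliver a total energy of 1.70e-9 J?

2.00e9 photons

Per-photon energy: E = 8.481e-19 J (from frequency = 1280 THz).
N = E_total / E_photon = 1.70e-9 J / 8.481e-19 J = 2.00e9.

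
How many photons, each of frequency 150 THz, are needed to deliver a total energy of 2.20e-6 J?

Per-photon energy: E = 9.939e-20 J (from frequency = 150 THz).
N = E_total / E_photon = 2.20e-6 J / 9.939e-20 J = 2.21e13.

2.21e13 photons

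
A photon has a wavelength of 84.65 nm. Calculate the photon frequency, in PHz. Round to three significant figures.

3.54 PHz

Take c = 2.99792458e8 m/s.
First convert: λ = 84.65 nm = 8.465e-8 m.
The photon relation is f = c/λ, giving f = 3.542e15 Hz.
Converting to PHz: f = 3.542 PHz ≈ 3.54 PHz.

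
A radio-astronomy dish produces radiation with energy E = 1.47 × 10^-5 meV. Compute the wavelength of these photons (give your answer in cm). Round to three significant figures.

Convert to SI: E = 1.47 × 10^-5 meV = 2.3552 × 10^-27 J.
For a photon λ = hc/E, so λ = 84.34 m.
Converting to cm: λ = 8434 cm ≈ 8430 cm.

8430 cm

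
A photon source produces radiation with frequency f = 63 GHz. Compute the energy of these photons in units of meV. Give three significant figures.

0.261 meV

(h = 6.62607015·10^-34 J·s, 1 eV = 1.602176634·10^-19 J.)
In SI units: f = 63 GHz = 6.3·10^10 Hz.
Since E = hf for a photon, E = 4.174·10^-23 J.
Converting to meV: E = 0.2605 meV ≈ 0.261 meV.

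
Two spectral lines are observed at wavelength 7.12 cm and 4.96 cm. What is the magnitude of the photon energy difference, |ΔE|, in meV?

7.58·10^-3 meV

Using E = hc/λ: E₁ = 2.790·10^-24 J, E₂ = 4.005·10^-24 J.
|ΔE| = |2.790·10^-24 − 4.005·10^-24| = 1.21·10^-24 J = 7.58·10^-3 meV.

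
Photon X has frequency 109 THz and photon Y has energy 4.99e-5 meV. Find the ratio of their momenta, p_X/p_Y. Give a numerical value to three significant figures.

9.03e6

p_X = 2.409e-28 kg·m/s (from frequency = 109 THz, via p = hf/c).
p_Y = 2.667e-35 kg·m/s (from energy = 4.99e-5 meV, via p = E/c).
Ratio = 2.409e-28 / 2.667e-35 = 9.03e6.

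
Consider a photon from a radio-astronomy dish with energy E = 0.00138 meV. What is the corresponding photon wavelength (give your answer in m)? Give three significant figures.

In SI units: E = 0.00138 meV = 2.2110e-25 J.
For a photon λ = hc/E, so λ = 0.8984 m.
So λ ≈ 0.898 m.

0.898 m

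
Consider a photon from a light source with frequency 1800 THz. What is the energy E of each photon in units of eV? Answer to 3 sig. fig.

Take h = 6.62607015e-34 J·s, 1 eV = 1.602176634e-19 J.
In SI units: f = 1800 THz = 1.8e15 Hz.
Since E = hf for a photon, E = 1.193e-18 J.
Converting to eV: E = 7.444 eV ≈ 7.44 eV.

7.44 eV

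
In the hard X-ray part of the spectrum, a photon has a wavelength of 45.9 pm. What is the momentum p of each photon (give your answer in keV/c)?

27.0 keV/c

Take h = 6.62607015·10^-34 J·s, c = 2.99792458·10^8 m/s, 1 eV = 1.602176634·10^-19 J.
In SI units: λ = 45.9 pm = 4.59·10^-11 m.
Since p = h/λ for a photon, p = 1.444·10^-23 kg·m/s.
Converting to keV/c: p = 27.01 keV/c ≈ 27.0 keV/c.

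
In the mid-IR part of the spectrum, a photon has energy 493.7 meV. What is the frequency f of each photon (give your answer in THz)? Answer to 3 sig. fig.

119 THz

Take h = 6.62607015e-34 J·s, 1 eV = 1.602176634e-19 J.
In SI units: E = 493.7 meV = 7.9099e-20 J.
Since f = E/h for a photon, f = 1.194e14 Hz.
Converting to THz: f = 119.4 THz ≈ 119 THz.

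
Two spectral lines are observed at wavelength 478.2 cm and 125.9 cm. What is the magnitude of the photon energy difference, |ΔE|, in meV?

7.26 × 10^-4 meV

Using E = hc/λ: E₁ = 4.1540 × 10^-26 J, E₂ = 1.5778 × 10^-25 J.
|ΔE| = |4.1540 × 10^-26 − 1.5778 × 10^-25| = 1.16 × 10^-25 J = 7.26 × 10^-4 meV.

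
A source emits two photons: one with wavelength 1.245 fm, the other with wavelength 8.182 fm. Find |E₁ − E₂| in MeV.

844 MeV

Using E = hc/λ: E₁ = 1.5955e-10 J, E₂ = 2.4278e-11 J.
|ΔE| = |1.5955e-10 − 2.4278e-11| = 1.35e-10 J = 844 MeV.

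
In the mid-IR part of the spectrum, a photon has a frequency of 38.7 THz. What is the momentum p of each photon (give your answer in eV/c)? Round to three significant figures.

Use h = 6.62607015e-34 J·s, c = 2.99792458e8 m/s, 1 eV = 1.602176634e-19 J.
Convert to SI: f = 38.7 THz = 3.87e13 Hz.
Since p = hf/c for a photon, p = 8.554e-29 kg·m/s.
Converting to eV/c: p = 0.1601 eV/c ≈ 0.160 eV/c.

0.160 eV/c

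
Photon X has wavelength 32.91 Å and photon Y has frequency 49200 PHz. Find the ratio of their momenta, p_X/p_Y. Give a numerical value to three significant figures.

p_X = 2.013e-25 kg·m/s (from wavelength = 32.91 Å, via p = h/λ).
p_Y = 1.087e-22 kg·m/s (from frequency = 49200 PHz, via p = hf/c).
Ratio = 2.013e-25 / 1.087e-22 = 1.85e-3.

1.85e-3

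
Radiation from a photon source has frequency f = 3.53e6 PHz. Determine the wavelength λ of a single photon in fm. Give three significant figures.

84.9 fm

Convert to SI: f = 3.53e6 PHz = 3.53e21 Hz.
For a photon λ = c/f, so λ = 8.493e-14 m.
Converting to fm: λ = 84.93 fm ≈ 84.9 fm.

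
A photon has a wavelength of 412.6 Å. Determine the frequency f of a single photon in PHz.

7.27 PHz

Take c = 2.99792458e8 m/s.
In SI units: λ = 412.6 Å = 4.126e-8 m.
Apply f = c/λ: f = 7.266e15 Hz.
Converting to PHz: f = 7.266 PHz ≈ 7.27 PHz.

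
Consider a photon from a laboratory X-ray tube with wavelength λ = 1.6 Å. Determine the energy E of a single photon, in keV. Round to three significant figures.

7.75 keV

Use h = 6.62607015e-34 J·s, c = 2.99792458e8 m/s, 1 eV = 1.602176634e-19 J.
First convert: λ = 1.6 Å = 1.6e-10 m.
Apply E = hc/λ: E = 1.242e-15 J.
Converting to keV: E = 7.749 keV ≈ 7.75 keV.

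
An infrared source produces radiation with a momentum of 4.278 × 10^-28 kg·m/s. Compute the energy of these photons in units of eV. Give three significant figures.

Take c = 2.99792458 × 10^8 m/s, 1 eV = 1.602176634 × 10^-19 J.
For a photon E = pc, so E = 1.283 × 10^-19 J.
Converting to eV: E = 0.8005 eV ≈ 0.800 eV.

0.800 eV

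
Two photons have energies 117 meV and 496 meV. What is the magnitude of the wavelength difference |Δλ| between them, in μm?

Using λ = hc/E: λ₁ = 1.060e-5 m, λ₂ = 2.500e-6 m.
|Δλ| = |1.060e-5 − 2.500e-6| = 8.10e-6 m = 8.10 μm.

8.10 μm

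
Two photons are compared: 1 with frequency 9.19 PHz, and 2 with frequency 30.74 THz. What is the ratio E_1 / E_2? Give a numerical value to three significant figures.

299

E_1 = 6.089·10^-18 J (from frequency = 9.19 PHz, via E = hf).
E_2 = 2.037·10^-20 J (from frequency = 30.74 THz, via E = hf).
Ratio = 6.089·10^-18 / 2.037·10^-20 = 299.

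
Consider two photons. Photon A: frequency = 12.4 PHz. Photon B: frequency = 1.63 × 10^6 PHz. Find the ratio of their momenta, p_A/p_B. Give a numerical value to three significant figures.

7.61 × 10^-6

p_A = 2.741 × 10^-26 kg·m/s (from frequency = 12.4 PHz, via p = hf/c).
p_B = 3.603 × 10^-21 kg·m/s (from frequency = 1.63 × 10^6 PHz, via p = hf/c).
Ratio = 2.741 × 10^-26 / 3.603 × 10^-21 = 7.61 × 10^-6.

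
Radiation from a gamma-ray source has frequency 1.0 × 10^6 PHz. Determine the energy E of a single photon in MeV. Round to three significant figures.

4.14 MeV

(h = 6.62607015 × 10^-34 J·s, 1 eV = 1.602176634 × 10^-19 J.)
In SI units: f = 1.0 × 10^6 PHz = 1.0 × 10^21 Hz.
The photon relation is E = hf, giving E = 6.626 × 10^-13 J.
Converting to MeV: E = 4.136 MeV ≈ 4.14 MeV.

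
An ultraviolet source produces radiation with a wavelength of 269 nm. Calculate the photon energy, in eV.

Take h = 6.62607015 × 10^-34 J·s, c = 2.99792458 × 10^8 m/s, 1 eV = 1.602176634 × 10^-19 J.
In SI units: λ = 269 nm = 2.69 × 10^-7 m.
The photon relation is E = hc/λ, giving E = 7.385 × 10^-19 J.
Converting to eV: E = 4.609 eV ≈ 4.61 eV.

4.61 eV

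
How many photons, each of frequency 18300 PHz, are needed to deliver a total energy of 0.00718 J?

5.92 × 10^11 photons

Per-photon energy: E = 1.213 × 10^-14 J (from frequency = 18300 PHz).
N = E_total / E_photon = 0.00718 J / 1.213 × 10^-14 J = 5.92 × 10^11.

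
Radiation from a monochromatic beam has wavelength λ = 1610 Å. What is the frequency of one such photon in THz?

First convert: λ = 1610 Å = 1.61e-7 m.
Since f = c/λ for a photon, f = 1.862e15 Hz.
Converting to THz: f = 1862 THz ≈ 1860 THz.

1860 THz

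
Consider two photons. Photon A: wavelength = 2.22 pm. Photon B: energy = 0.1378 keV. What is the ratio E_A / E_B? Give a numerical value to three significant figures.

4050

E_A = 8.948 × 10^-14 J (from wavelength = 2.22 pm, via E = hc/λ).
E_B = 2.208 × 10^-17 J (from energy = 0.1378 keV, via E given directly).
Ratio = 8.948 × 10^-14 / 2.208 × 10^-17 = 4050.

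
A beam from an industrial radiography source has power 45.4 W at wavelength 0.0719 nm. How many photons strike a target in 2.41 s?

3.96e16 photons

Total energy: E_total = P·t = 45.4 × 2.41 = 109.4 J.
Per-photon energy: E = 2.763e-15 J.
N = E_total / E_photon = 3.96e16.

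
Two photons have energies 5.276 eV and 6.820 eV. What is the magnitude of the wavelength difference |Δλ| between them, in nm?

53.2 nm

Using λ = hc/E: λ₁ = 2.3500 × 10^-7 m, λ₂ = 1.8180 × 10^-7 m.
|Δλ| = |2.3500 × 10^-7 − 1.8180 × 10^-7| = 5.32 × 10^-8 m = 53.2 nm.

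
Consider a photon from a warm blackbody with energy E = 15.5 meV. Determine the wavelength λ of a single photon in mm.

0.0800 mm

Use h = 6.62607015 × 10^-34 J·s, c = 2.99792458 × 10^8 m/s, 1 eV = 1.602176634 × 10^-19 J.
First convert: E = 15.5 meV = 2.4834 × 10^-21 J.
Since λ = hc/E for a photon, λ = 7.999 × 10^-5 m.
Converting to mm: λ = 0.07999 mm ≈ 0.0800 mm.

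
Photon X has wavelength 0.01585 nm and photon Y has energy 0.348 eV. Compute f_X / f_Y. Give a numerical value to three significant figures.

2.25 × 10^5

f_X = 1.891 × 10^19 Hz (from wavelength = 0.01585 nm, via f = c/λ).
f_Y = 8.415 × 10^13 Hz (from energy = 0.348 eV, via f = E/h).
Ratio = 1.891 × 10^19 / 8.415 × 10^13 = 2.25 × 10^5.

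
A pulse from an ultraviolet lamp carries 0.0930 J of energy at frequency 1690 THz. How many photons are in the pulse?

Per-photon energy: E = 1.120 × 10^-18 J (from frequency = 1690 THz).
N = E_total / E_photon = 0.0930 J / 1.120 × 10^-18 J = 8.31 × 10^16.

8.31 × 10^16 photons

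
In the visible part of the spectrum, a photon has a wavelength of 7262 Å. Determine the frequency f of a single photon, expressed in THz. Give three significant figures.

Convert to SI: λ = 7262 Å = 7.262 × 10^-7 m.
Since f = c/λ for a photon, f = 4.128 × 10^14 Hz.
Converting to THz: f = 412.8 THz ≈ 413 THz.

413 THz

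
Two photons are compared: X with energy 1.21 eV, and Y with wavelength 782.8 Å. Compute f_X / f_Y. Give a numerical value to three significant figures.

f_X = 2.926·10^14 Hz (from energy = 1.21 eV, via f = E/h).
f_Y = 3.830·10^15 Hz (from wavelength = 782.8 Å, via f = c/λ).
Ratio = 2.926·10^14 / 3.830·10^15 = 0.0764.

0.0764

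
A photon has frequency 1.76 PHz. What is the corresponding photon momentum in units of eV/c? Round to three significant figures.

7.28 eV/c

Use h = 6.62607015 × 10^-34 J·s, c = 2.99792458 × 10^8 m/s, 1 eV = 1.602176634 × 10^-19 J.
First convert: f = 1.76 PHz = 1.76 × 10^15 Hz.
For a photon p = hf/c, so p = 3.890 × 10^-27 kg·m/s.
Converting to eV/c: p = 7.279 eV/c ≈ 7.28 eV/c.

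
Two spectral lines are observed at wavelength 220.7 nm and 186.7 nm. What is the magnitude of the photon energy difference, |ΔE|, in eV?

Using E = hc/λ: E₁ = 9.0007·10^-19 J, E₂ = 1.0640·10^-18 J.
|ΔE| = |9.0007·10^-19 − 1.0640·10^-18| = 1.64·10^-19 J = 1.02 eV.

1.02 eV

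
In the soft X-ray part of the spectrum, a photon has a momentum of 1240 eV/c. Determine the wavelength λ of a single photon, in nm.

Take h = 6.62607015e-34 J·s, c = 2.99792458e8 m/s, 1 eV = 1.602176634e-19 J.
Convert to SI: p = 1240 eV/c = 6.6269e-25 kg·m/s.
Apply λ = h/p: λ = 9.999e-10 m.
Converting to nm: λ = 0.9999 nm ≈ 1.00 nm.

1.00 nm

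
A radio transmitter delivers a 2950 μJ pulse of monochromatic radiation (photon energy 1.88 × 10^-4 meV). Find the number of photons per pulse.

Per-photon energy: E = 3.012 × 10^-26 J (from energy = 1.88 × 10^-4 meV).
N = E_total / E_photon = 0.00295 J / 3.012 × 10^-26 J = 9.79 × 10^22.

9.79 × 10^22 photons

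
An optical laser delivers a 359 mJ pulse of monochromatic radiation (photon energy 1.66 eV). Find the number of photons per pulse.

Per-photon energy: E = 2.660 × 10^-19 J (from energy = 1.66 eV).
N = E_total / E_photon = 0.359 J / 2.660 × 10^-19 J = 1.35 × 10^18.

1.35 × 10^18 photons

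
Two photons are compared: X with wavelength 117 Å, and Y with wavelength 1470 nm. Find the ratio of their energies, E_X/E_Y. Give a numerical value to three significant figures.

E_X = 1.698 × 10^-17 J (from wavelength = 117 Å, via E = hc/λ).
E_Y = 1.351 × 10^-19 J (from wavelength = 1470 nm, via E = hc/λ).
Ratio = 1.698 × 10^-17 / 1.351 × 10^-19 = 126.

126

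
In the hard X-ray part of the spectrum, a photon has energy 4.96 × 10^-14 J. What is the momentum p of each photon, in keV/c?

The photon relation is p = E/c, giving p = 1.654 × 10^-22 kg·m/s.
Converting to keV/c: p = 309.6 keV/c ≈ 310 keV/c.

310 keV/c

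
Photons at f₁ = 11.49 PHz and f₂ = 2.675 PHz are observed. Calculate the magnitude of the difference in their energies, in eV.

Using E = hf: E₁ = 7.6134e-18 J, E₂ = 1.7725e-18 J.
|ΔE| = |7.6134e-18 − 1.7725e-18| = 5.84e-18 J = 36.5 eV.

36.5 eV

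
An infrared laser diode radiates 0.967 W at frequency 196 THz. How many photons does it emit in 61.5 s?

4.58 × 10^20 photons

Total energy: E_total = P·t = 0.967 × 61.5 = 59.47 J.
Per-photon energy: E = 1.299 × 10^-19 J.
N = E_total / E_photon = 4.58 × 10^20.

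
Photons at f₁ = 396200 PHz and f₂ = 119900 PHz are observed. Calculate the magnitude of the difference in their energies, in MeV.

Using E = hf: E₁ = 2.6252 × 10^-13 J, E₂ = 7.9447 × 10^-14 J.
|ΔE| = |2.6252 × 10^-13 − 7.9447 × 10^-14| = 1.83 × 10^-13 J = 1.14 MeV.

1.14 MeV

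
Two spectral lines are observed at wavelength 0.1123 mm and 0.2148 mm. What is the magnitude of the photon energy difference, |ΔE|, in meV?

Using E = hc/λ: E₁ = 1.7689·10^-21 J, E₂ = 9.2479·10^-22 J.
|ΔE| = |1.7689·10^-21 − 9.2479·10^-22| = 8.44·10^-22 J = 5.27 meV.

5.27 meV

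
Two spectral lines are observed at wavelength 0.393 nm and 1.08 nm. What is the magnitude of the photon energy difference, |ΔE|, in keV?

2.01 keV

Using E = hc/λ: E₁ = 5.055 × 10^-16 J, E₂ = 1.839 × 10^-16 J.
|ΔE| = |5.055 × 10^-16 − 1.839 × 10^-16| = 3.22 × 10^-16 J = 2.01 keV.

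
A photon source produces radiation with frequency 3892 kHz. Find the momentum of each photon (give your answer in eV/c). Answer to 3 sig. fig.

1.61 × 10^-8 eV/c

Take h = 6.62607015 × 10^-34 J·s, c = 2.99792458 × 10^8 m/s, 1 eV = 1.602176634 × 10^-19 J.
Convert to SI: f = 3892 kHz = 3.892 × 10^6 Hz.
For a photon p = hf/c, so p = 8.602 × 10^-36 kg·m/s.
Converting to eV/c: p = 1.610 × 10^-8 eV/c ≈ 1.61 × 10^-8 eV/c.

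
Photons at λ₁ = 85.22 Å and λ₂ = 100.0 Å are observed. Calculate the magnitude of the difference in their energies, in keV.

Using E = hc/λ: E₁ = 2.3310e-17 J, E₂ = 1.9864e-17 J.
|ΔE| = |2.3310e-17 − 1.9864e-17| = 3.45e-18 J = 0.0215 keV.

0.0215 keV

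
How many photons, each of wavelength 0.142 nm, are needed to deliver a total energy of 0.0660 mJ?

Per-photon energy: E = 1.399 × 10^-15 J (from wavelength = 0.142 nm).
N = E_total / E_photon = 6.60 × 10^-5 J / 1.399 × 10^-15 J = 4.72 × 10^10.

4.72 × 10^10 photons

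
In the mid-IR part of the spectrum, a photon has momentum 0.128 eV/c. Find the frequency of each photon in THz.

First convert: p = 0.128 eV/c = 6.8407 × 10^-29 kg·m/s.
For a photon f = pc/h, so f = 3.095 × 10^13 Hz.
Converting to THz: f = 30.95 THz ≈ 31.0 THz.

31.0 THz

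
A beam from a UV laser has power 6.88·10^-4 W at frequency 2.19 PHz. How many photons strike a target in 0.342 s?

1.62·10^14 photons

Total energy: E_total = P·t = 6.88·10^-4 × 0.342 = 2.353·10^-4 J.
Per-photon energy: E = 1.451·10^-18 J.
N = E_total / E_photon = 1.62·10^14.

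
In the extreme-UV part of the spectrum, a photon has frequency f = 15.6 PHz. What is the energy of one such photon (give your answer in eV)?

64.5 eV

(h = 6.62607015e-34 J·s, 1 eV = 1.602176634e-19 J.)
Convert to SI: f = 15.6 PHz = 1.56e16 Hz.
The photon relation is E = hf, giving E = 1.034e-17 J.
Converting to eV: E = 64.52 eV ≈ 64.5 eV.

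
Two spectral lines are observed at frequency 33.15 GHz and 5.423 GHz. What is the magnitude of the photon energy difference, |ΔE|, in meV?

Using E = hf: E₁ = 2.1965·10^-23 J, E₂ = 3.5933·10^-24 J.
|ΔE| = |2.1965·10^-23 − 3.5933·10^-24| = 1.84·10^-23 J = 0.115 meV.

0.115 meV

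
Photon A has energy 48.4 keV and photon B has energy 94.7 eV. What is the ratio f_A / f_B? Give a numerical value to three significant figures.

511

f_A = 1.170e19 Hz (from energy = 48.4 keV, via f = E/h).
f_B = 2.290e16 Hz (from energy = 94.7 eV, via f = E/h).
Ratio = 1.170e19 / 2.290e16 = 511.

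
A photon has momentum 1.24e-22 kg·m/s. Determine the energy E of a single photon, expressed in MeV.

0.232 MeV

Take c = 2.99792458e8 m/s, 1 eV = 1.602176634e-19 J.
For a photon E = pc, so E = 3.717e-14 J.
Converting to MeV: E = 0.2320 MeV ≈ 0.232 MeV.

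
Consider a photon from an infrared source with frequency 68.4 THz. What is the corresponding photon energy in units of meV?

Use h = 6.62607015e-34 J·s, 1 eV = 1.602176634e-19 J.
Convert to SI: f = 68.4 THz = 6.84e13 Hz.
For a photon E = hf, so E = 4.532e-20 J.
Converting to meV: E = 282.9 meV ≈ 283 meV.

283 meV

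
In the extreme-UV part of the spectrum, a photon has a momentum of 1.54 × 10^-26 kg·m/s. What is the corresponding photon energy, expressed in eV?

Apply E = pc: E = 4.617 × 10^-18 J.
Converting to eV: E = 28.82 eV ≈ 28.8 eV.

28.8 eV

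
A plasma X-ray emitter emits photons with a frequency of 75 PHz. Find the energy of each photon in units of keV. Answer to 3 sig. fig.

0.310 keV

(h = 6.62607015e-34 J·s, 1 eV = 1.602176634e-19 J.)
First convert: f = 75 PHz = 7.5e16 Hz.
Apply E = hf: E = 4.970e-17 J.
Converting to keV: E = 0.3102 keV ≈ 0.310 keV.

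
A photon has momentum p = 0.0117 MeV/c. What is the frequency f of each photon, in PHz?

Convert to SI: p = 0.0117 MeV/c = 6.2528e-24 kg·m/s.
The photon relation is f = pc/h, giving f = 2.829e18 Hz.
Converting to PHz: f = 2829 PHz ≈ 2830 PHz.

2830 PHz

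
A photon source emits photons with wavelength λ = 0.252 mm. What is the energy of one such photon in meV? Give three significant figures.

4.92 meV

(h = 6.62607015 × 10^-34 J·s, c = 2.99792458 × 10^8 m/s, 1 eV = 1.602176634 × 10^-19 J.)
First convert: λ = 0.252 mm = 2.52 × 10^-4 m.
For a photon E = hc/λ, so E = 7.883 × 10^-22 J.
Converting to meV: E = 4.920 meV ≈ 4.92 meV.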